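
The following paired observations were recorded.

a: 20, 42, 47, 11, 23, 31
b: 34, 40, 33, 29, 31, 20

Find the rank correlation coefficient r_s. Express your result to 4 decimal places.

0.3143

Rank a: 2, 5, 6, 1, 3, 4
Rank b: 5, 6, 4, 2, 3, 1
d = rank(a) − rank(b): -3, -1, 2, -1, 0, 3; Σd² = 24
ρ = 1 − 6Σd² / [n(n²−1)] = 1 − 6×24 / (6×35) = 1 − 144/210 ≈ 0.3143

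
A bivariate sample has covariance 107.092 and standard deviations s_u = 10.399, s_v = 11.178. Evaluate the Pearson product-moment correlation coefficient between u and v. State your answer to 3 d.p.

0.921

r = Cov(u,v) / (s_u · s_v) = 107.092 / (10.399 × 11.178)
  = 107.092 / 116.2400 ≈ 0.921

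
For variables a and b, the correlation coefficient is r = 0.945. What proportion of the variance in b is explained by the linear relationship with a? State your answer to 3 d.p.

r² = (0.945)² = 0.893

0.893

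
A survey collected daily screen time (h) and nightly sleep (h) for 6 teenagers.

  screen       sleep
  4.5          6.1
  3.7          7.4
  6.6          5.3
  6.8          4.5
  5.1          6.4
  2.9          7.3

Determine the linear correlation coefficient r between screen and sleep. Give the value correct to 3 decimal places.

-0.944

n = 6, Σx = 29.6, Σy = 37, Σx² = 158.16, Σy² = 234.56, Σxy = 174.22
nΣxy − ΣxΣy = 1045.32 − 1095.2 = -49.88
nΣx² − (Σx)² = 948.96 − 876.16 = 72.8; nΣy² − (Σy)² = 1407.36 − 1369 = 38.36
r = -49.88 / √(72.8 × 38.36) = -49.88 / 52.8451 ≈ -0.944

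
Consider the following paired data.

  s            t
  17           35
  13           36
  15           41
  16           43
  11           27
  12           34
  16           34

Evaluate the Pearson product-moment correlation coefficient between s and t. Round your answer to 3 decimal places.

n = 7, Σs = 100, Σt = 250, Σs² = 1460, Σt² = 9092, Σst = 3615
nΣst − ΣsΣt = 25305 − 25000 = 305
nΣs² − (Σs)² = 10220 − 10000 = 220; nΣt² − (Σt)² = 63644 − 62500 = 1144
r = 305 / √(220 × 1144) = 305 / 501.6772 ≈ 0.608

0.608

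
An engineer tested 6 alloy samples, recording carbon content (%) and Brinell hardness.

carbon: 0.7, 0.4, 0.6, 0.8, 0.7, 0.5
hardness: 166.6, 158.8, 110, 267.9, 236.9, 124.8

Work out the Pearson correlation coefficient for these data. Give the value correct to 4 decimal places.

n = 6, Σx = 3.7, Σy = 1065, Σx² = 2.39, Σy² = 208540.06, Σxy = 688.69
nΣxy − ΣxΣy = 4132.14 − 3940.5 = 191.64
nΣx² − (Σx)² = 14.34 − 13.69 = 0.65; nΣy² − (Σy)² = 1251240.36 − 1134225 = 117015.36
r = 191.64 / √(0.65 × 117015.36) = 191.64 / 275.7897 ≈ 0.6949

0.6949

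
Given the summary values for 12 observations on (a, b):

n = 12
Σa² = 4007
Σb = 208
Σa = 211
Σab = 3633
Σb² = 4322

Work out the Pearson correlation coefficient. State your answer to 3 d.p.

r = (nΣab − ΣaΣb) / √[(nΣa² − (Σa)²)(nΣb² − (Σb)²)]
Numerator: 12×3633 − 211×208 = -292
Denominator: √[(48084 − 44521)(51864 − 43264)] = √[3563 × 8600] = 5535.5036
r = -292 / 5535.5036 ≈ -0.053

-0.053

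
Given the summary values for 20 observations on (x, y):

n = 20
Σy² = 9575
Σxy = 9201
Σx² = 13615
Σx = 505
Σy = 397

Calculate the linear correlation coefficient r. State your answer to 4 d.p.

r = (nΣxy − ΣxΣy) / √[(nΣx² − (Σx)²)(nΣy² − (Σy)²)]
Numerator: 20×9201 − 505×397 = -16465
Denominator: √[(272300 − 255025)(191500 − 157609)] = √[17275 × 33891] = 24196.4259
r = -16465 / 24196.4259 ≈ -0.6805

-0.6805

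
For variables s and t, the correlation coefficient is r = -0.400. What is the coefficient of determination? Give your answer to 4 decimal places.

r² = (-0.400)² = 0.1600

0.1600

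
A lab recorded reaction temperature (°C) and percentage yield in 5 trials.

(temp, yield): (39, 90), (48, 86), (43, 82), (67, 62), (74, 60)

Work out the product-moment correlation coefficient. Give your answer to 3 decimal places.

-0.971

n = 5, Σx = 271, Σy = 380, Σx² = 15639, Σy² = 29664, Σxy = 19758
nΣxy − ΣxΣy = 98790 − 102980 = -4190
nΣx² − (Σx)² = 78195 − 73441 = 4754; nΣy² − (Σy)² = 148320 − 144400 = 3920
r = -4190 / √(4754 × 3920) = -4190 / 4316.9063 ≈ -0.971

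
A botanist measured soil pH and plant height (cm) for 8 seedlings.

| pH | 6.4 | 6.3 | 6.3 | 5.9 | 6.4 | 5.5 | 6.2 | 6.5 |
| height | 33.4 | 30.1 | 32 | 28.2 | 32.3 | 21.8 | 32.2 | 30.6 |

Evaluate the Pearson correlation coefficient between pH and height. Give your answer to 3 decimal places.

n = 8, Σx = 49.5, Σy = 240.6, Σx² = 307.05, Σy² = 7332.54, Σxy = 1496.53
nΣxy − ΣxΣy = 11972.24 − 11909.7 = 62.54
nΣx² − (Σx)² = 2456.4 − 2450.25 = 6.15; nΣy² − (Σy)² = 58660.32 − 57888.36 = 771.96
r = 62.54 / √(6.15 × 771.96) = 62.54 / 68.9025 ≈ 0.908

0.908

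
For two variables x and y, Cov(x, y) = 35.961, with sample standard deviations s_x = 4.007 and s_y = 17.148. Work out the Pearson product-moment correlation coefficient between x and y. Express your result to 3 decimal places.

r = Cov(x,y) / (s_x · s_y) = 35.961 / (4.007 × 17.148)
  = 35.961 / 68.7120 ≈ 0.523

0.523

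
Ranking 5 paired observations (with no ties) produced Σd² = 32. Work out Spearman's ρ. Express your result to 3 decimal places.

ρ = 1 − 6Σd² / [n(n²−1)] = 1 − 6×32 / (5×24)
  = 1 − 192/120 = 1 − 1.6000 ≈ -0.600

-0.600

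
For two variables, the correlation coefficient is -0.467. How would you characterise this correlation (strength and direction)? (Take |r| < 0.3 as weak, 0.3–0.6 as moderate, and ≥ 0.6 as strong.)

moderate negative

r = -0.467 < 0 so the relationship is negative.
|r| = 0.467, which falls in the moderate range.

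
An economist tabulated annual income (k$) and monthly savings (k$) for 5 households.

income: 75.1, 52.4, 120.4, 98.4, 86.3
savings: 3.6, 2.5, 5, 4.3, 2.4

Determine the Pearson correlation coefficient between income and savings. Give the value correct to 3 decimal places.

0.816

n = 5, Σx = 432.6, Σy = 17.8, Σx² = 40012.18, Σy² = 68.46, Σxy = 1633.6
nΣxy − ΣxΣy = 8168 − 7700.28 = 467.72
nΣx² − (Σx)² = 200060.9 − 187142.76 = 12918.14; nΣy² − (Σy)² = 342.3 − 316.84 = 25.46
r = 467.72 / √(12918.14 × 25.46) = 467.72 / 573.4944 ≈ 0.816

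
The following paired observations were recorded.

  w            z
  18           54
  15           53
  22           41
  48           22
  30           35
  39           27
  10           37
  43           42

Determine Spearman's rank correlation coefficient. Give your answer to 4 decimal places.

-0.5476

Rank w: 3, 2, 4, 8, 5, 6, 1, 7
Rank z: 8, 7, 5, 1, 3, 2, 4, 6
d = rank(w) − rank(z): -5, -5, -1, 7, 2, 4, -3, 1; Σd² = 130
ρ = 1 − 6Σd² / [n(n²−1)] = 1 − 6×130 / (8×63) = 1 − 780/504 ≈ -0.5476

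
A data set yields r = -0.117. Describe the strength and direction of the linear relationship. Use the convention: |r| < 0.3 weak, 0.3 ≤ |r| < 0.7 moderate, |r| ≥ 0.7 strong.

r = -0.117 < 0 so the relationship is negative.
|r| = 0.117, which falls in the weak range.

weak negative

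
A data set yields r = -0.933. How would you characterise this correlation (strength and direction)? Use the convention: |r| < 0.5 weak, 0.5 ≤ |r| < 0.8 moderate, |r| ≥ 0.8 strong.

strong negative

r = -0.933 < 0 so the relationship is negative.
|r| = 0.933, which falls in the strong range.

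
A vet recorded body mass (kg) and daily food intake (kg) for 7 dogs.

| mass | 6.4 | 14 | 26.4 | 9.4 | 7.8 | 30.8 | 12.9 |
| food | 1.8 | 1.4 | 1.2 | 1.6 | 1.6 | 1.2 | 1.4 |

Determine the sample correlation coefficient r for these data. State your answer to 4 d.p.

-0.9143

n = 7, Σx = 107.7, Σy = 10.2, Σx² = 2198.17, Σy² = 15.16, Σxy = 145.34
nΣxy − ΣxΣy = 1017.38 − 1098.54 = -81.16
nΣx² − (Σx)² = 15387.19 − 11599.29 = 3787.9; nΣy² − (Σy)² = 106.12 − 104.04 = 2.08
r = -81.16 / √(3787.9 × 2.08) = -81.16 / 88.7628 ≈ -0.9143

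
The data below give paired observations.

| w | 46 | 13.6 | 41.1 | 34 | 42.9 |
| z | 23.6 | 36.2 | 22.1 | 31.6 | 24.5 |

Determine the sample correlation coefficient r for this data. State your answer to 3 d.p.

n = 5, Σw = 177.6, Σz = 138, Σw² = 6986.58, Σz² = 3954.62, Σwz = 4611.68
nΣwz − ΣwΣz = 23058.4 − 24508.8 = -1450.4
nΣw² − (Σw)² = 34932.9 − 31541.76 = 3391.14; nΣz² − (Σz)² = 19773.1 − 19044 = 729.1
r = -1450.4 / √(3391.14 × 729.1) = -1450.4 / 1572.4122 ≈ -0.922

-0.922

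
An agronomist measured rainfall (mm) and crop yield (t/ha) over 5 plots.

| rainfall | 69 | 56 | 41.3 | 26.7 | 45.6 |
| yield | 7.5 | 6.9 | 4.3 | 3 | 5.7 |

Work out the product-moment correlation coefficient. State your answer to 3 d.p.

n = 5, Σx = 238.6, Σy = 27.4, Σx² = 12394.94, Σy² = 163.84, Σxy = 1421.51
nΣxy − ΣxΣy = 7107.55 − 6537.64 = 569.91
nΣx² − (Σx)² = 61974.7 − 56929.96 = 5044.74; nΣy² − (Σy)² = 819.2 − 750.76 = 68.44
r = 569.91 / √(5044.74 × 68.44) = 569.91 / 587.5900 ≈ 0.970

0.970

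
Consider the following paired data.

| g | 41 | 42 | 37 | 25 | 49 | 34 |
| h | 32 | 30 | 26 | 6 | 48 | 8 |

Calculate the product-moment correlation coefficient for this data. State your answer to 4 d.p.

0.9423

n = 6, Σg = 228, Σh = 150, Σg² = 8996, Σh² = 5004, Σgh = 6308
nΣgh − ΣgΣh = 37848 − 34200 = 3648
nΣg² − (Σg)² = 53976 − 51984 = 1992; nΣh² − (Σh)² = 30024 − 22500 = 7524
r = 3648 / √(1992 × 7524) = 3648 / 3871.4090 ≈ 0.9423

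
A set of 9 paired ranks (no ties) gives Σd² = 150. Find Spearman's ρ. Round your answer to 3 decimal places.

-0.250

ρ = 1 − 6Σd² / [n(n²−1)] = 1 − 6×150 / (9×80)
  = 1 − 900/720 = 1 − 1.2500 ≈ -0.250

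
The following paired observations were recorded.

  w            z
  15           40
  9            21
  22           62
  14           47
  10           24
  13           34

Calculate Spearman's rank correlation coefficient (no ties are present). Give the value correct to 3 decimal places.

0.943

Rank w: 5, 1, 6, 4, 2, 3
Rank z: 4, 1, 6, 5, 2, 3
d = rank(w) − rank(z): 1, 0, 0, -1, 0, 0; Σd² = 2
ρ = 1 − 6Σd² / [n(n²−1)] = 1 − 6×2 / (6×35) = 1 − 12/210 ≈ 0.943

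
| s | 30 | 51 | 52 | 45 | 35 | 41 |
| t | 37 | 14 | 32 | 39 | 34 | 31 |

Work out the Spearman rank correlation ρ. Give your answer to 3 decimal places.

-0.429

Rank s: 1, 5, 6, 4, 2, 3
Rank t: 5, 1, 3, 6, 4, 2
d = rank(s) − rank(t): -4, 4, 3, -2, -2, 1; Σd² = 50
ρ = 1 − 6Σd² / [n(n²−1)] = 1 − 6×50 / (6×35) = 1 − 300/210 ≈ -0.429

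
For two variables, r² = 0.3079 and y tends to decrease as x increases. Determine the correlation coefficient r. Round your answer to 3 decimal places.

-0.555

|r| = √0.3079 = 0.555
The association is negative, so r = −0.555.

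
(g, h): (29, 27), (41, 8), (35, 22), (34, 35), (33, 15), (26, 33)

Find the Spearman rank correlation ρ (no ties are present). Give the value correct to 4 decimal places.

-0.5429

Rank g: 2, 6, 5, 4, 3, 1
Rank h: 4, 1, 3, 6, 2, 5
d = rank(g) − rank(h): -2, 5, 2, -2, 1, -4; Σd² = 54
ρ = 1 − 6Σd² / [n(n²−1)] = 1 − 6×54 / (6×35) = 1 − 324/210 ≈ -0.5429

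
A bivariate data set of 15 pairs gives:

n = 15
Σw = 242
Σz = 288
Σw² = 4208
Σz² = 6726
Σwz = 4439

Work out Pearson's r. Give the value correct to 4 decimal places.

-0.3441

r = (nΣwz − ΣwΣz) / √[(nΣw² − (Σw)²)(nΣz² − (Σz)²)]
Numerator: 15×4439 − 242×288 = -3111
Denominator: √[(63120 − 58564)(100890 − 82944)] = √[4556 × 17946] = 9042.2329
r = -3111 / 9042.2329 ≈ -0.3441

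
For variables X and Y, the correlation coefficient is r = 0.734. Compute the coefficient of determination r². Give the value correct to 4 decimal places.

0.5388

r² = (0.734)² = 0.5388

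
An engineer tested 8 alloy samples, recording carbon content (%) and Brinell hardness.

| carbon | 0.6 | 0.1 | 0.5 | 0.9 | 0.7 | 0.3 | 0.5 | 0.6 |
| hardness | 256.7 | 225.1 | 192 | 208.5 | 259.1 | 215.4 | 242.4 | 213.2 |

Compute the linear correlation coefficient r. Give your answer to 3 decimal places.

0.092

n = 8, Σx = 4.2, Σy = 1812.4, Σx² = 2.62, Σy² = 414643.12, Σxy = 955.29
nΣxy − ΣxΣy = 7642.32 − 7612.08 = 30.24
nΣx² − (Σx)² = 20.96 − 17.64 = 3.32; nΣy² − (Σy)² = 3317144.96 − 3284793.76 = 32351.2
r = 30.24 / √(3.32 × 32351.2) = 30.24 / 327.7285 ≈ 0.092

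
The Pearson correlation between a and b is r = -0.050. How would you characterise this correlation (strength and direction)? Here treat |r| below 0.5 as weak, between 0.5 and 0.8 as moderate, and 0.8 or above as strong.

r = -0.050 < 0 so the relationship is negative.
|r| = 0.050, which falls in the weak range.

weak negative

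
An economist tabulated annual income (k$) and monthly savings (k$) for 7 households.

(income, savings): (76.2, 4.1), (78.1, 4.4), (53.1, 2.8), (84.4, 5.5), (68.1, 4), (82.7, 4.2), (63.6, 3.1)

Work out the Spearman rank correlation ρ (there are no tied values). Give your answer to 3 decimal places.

Rank income: 4, 5, 1, 7, 3, 6, 2
Rank savings: 4, 6, 1, 7, 3, 5, 2
d = rank(income) − rank(savings): 0, -1, 0, 0, 0, 1, 0; Σd² = 2
ρ = 1 − 6Σd² / [n(n²−1)] = 1 − 6×2 / (7×48) = 1 − 12/336 ≈ 0.964

0.964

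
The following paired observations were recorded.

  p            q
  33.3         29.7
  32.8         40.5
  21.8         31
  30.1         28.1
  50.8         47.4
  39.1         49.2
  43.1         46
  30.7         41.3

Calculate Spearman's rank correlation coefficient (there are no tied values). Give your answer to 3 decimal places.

Rank p: 5, 4, 1, 2, 8, 6, 7, 3
Rank q: 2, 4, 3, 1, 7, 8, 6, 5
d = rank(p) − rank(q): 3, 0, -2, 1, 1, -2, 1, -2; Σd² = 24
ρ = 1 − 6Σd² / [n(n²−1)] = 1 − 6×24 / (8×63) = 1 − 144/504 ≈ 0.714

0.714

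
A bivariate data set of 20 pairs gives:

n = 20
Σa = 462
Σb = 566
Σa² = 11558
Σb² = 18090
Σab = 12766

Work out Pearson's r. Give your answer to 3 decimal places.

r = (nΣab − ΣaΣb) / √[(nΣa² − (Σa)²)(nΣb² − (Σb)²)]
Numerator: 20×12766 − 462×566 = -6172
Denominator: √[(231160 − 213444)(361800 − 320356)] = √[17716 × 41444] = 27096.5294
r = -6172 / 27096.5294 ≈ -0.228

-0.228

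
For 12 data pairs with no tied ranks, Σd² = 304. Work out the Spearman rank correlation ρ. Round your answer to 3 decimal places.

ρ = 1 − 6Σd² / [n(n²−1)] = 1 − 6×304 / (12×143)
  = 1 − 1824/1716 = 1 − 1.0629 ≈ -0.063

-0.063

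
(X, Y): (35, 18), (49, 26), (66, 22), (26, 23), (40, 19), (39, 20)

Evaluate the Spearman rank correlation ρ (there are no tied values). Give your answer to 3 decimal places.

Rank X: 2, 5, 6, 1, 4, 3
Rank Y: 1, 6, 4, 5, 2, 3
d = rank(X) − rank(Y): 1, -1, 2, -4, 2, 0; Σd² = 26
ρ = 1 − 6Σd² / [n(n²−1)] = 1 − 6×26 / (6×35) = 1 − 156/210 ≈ 0.257

0.257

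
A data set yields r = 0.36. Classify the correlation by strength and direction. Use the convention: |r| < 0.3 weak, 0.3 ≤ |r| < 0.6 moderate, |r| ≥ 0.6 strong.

r = 0.36 > 0 so the relationship is positive.
|r| = 0.36, which falls in the moderate range.

moderate positive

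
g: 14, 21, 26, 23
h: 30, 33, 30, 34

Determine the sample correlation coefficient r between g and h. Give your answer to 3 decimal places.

n = 4, Σg = 84, Σh = 127, Σg² = 1842, Σh² = 4045, Σgh = 2675
nΣgh − ΣgΣh = 10700 − 10668 = 32
nΣg² − (Σg)² = 7368 − 7056 = 312; nΣh² − (Σh)² = 16180 − 16129 = 51
r = 32 / √(312 × 51) = 32 / 126.1428 ≈ 0.254

0.254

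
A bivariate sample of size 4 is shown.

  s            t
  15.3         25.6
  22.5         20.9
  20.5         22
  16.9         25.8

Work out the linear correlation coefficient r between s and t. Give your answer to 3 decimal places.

n = 4, Σs = 75.2, Σt = 94.3, Σs² = 1446.2, Σt² = 2241.81, Σst = 1748.95
nΣst − ΣsΣt = 6995.8 − 7091.36 = -95.56
nΣs² − (Σs)² = 5784.8 − 5655.04 = 129.76; nΣt² − (Σt)² = 8967.24 − 8892.49 = 74.75
r = -95.56 / √(129.76 × 74.75) = -95.56 / 98.4863 ≈ -0.970

-0.970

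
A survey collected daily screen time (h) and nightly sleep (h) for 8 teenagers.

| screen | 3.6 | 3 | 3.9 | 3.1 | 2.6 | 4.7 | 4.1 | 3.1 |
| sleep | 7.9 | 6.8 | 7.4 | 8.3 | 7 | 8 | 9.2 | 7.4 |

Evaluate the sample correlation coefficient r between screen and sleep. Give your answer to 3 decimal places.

0.564

n = 8, Σx = 28.1, Σy = 62, Σx² = 102.05, Σy² = 484.7, Σxy = 219.89
nΣxy − ΣxΣy = 1759.12 − 1742.2 = 16.92
nΣx² − (Σx)² = 816.4 − 789.61 = 26.79; nΣy² − (Σy)² = 3877.6 − 3844 = 33.6
r = 16.92 / √(26.79 × 33.6) = 16.92 / 30.0024 ≈ 0.564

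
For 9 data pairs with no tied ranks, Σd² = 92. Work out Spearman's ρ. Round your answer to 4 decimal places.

0.2333

ρ = 1 − 6Σd² / [n(n²−1)] = 1 − 6×92 / (9×80)
  = 1 − 552/720 = 1 − 0.76667 ≈ 0.2333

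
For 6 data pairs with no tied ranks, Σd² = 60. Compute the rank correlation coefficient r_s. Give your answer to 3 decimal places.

ρ = 1 − 6Σd² / [n(n²−1)] = 1 − 6×60 / (6×35)
  = 1 − 360/210 = 1 − 1.7143 ≈ -0.714

-0.714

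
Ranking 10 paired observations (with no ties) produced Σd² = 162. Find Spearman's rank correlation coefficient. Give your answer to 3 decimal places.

0.018

ρ = 1 − 6Σd² / [n(n²−1)] = 1 − 6×162 / (10×99)
  = 1 − 972/990 = 1 − 0.9818 ≈ 0.018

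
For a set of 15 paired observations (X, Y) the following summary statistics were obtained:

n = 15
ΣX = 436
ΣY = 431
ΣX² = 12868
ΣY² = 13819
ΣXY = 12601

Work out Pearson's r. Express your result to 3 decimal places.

0.139

r = (nΣXY − ΣXΣY) / √[(nΣX² − (ΣX)²)(nΣY² − (ΣY)²)]
Numerator: 15×12601 − 436×431 = 1099
Denominator: √[(193020 − 190096)(207285 − 185761)] = √[2924 × 21524] = 7933.2324
r = 1099 / 7933.2324 ≈ 0.139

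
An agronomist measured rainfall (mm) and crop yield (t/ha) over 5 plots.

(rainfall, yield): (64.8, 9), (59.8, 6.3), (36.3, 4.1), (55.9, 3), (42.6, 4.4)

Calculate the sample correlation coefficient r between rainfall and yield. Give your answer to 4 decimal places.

0.6508

n = 5, Σx = 259.4, Σy = 26.8, Σx² = 14032.34, Σy² = 165.86, Σxy = 1463.91
nΣxy − ΣxΣy = 7319.55 − 6951.92 = 367.63
nΣx² − (Σx)² = 70161.7 − 67288.36 = 2873.34; nΣy² − (Σy)² = 829.3 − 718.24 = 111.06
r = 367.63 / √(2873.34 × 111.06) = 367.63 / 564.9010 ≈ 0.6508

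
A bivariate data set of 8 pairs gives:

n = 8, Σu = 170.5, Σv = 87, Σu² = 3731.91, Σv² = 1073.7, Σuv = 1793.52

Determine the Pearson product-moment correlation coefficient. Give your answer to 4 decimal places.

-0.5422

r = (nΣuv − ΣuΣv) / √[(nΣu² − (Σu)²)(nΣv² − (Σv)²)]
Numerator: 8×1793.52 − 170.5×87 = -485.34
Denominator: √[(29855.28 − 29070.25)(8589.6 − 7569)] = √[785.03 × 1020.6] = 895.0987
r = -485.34 / 895.0987 ≈ -0.5422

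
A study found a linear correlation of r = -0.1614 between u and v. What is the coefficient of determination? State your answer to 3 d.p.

0.026

r² = (-0.1614)² = 0.026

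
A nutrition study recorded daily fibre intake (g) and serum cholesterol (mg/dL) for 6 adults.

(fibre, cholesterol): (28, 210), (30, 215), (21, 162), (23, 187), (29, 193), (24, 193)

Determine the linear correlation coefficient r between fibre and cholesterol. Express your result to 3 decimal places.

0.859

n = 6, Σx = 155, Σy = 1160, Σx² = 4071, Σy² = 226036, Σxy = 30262
nΣxy − ΣxΣy = 181572 − 179800 = 1772
nΣx² − (Σx)² = 24426 − 24025 = 401; nΣy² − (Σy)² = 1356216 − 1345600 = 10616
r = 1772 / √(401 × 10616) = 1772 / 2063.2537 ≈ 0.859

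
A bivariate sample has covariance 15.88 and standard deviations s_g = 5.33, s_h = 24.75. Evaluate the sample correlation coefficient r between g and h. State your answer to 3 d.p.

r = Cov(g,h) / (s_g · s_h) = 15.88 / (5.33 × 24.75)
  = 15.88 / 131.9175 ≈ 0.120

0.120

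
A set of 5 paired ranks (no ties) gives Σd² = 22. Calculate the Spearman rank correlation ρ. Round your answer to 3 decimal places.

-0.100

ρ = 1 − 6Σd² / [n(n²−1)] = 1 − 6×22 / (5×24)
  = 1 − 132/120 = 1 − 1.1000 ≈ -0.100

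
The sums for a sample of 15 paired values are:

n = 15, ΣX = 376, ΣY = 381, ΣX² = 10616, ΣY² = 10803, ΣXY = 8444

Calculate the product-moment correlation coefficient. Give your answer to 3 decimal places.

r = (nΣXY − ΣXΣY) / √[(nΣX² − (ΣX)²)(nΣY² − (ΣY)²)]
Numerator: 15×8444 − 376×381 = -16596
Denominator: √[(159240 − 141376)(162045 − 145161)] = √[17864 × 16884] = 17367.0889
r = -16596 / 17367.0889 ≈ -0.956

-0.956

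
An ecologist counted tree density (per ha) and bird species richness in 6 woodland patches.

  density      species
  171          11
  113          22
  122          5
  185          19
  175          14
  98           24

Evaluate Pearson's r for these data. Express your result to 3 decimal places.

n = 6, Σx = 864, Σy = 95, Σx² = 131348, Σy² = 1763, Σxy = 13294
nΣxy − ΣxΣy = 79764 − 82080 = -2316
nΣx² − (Σx)² = 788088 − 746496 = 41592; nΣy² − (Σy)² = 10578 − 9025 = 1553
r = -2316 / √(41592 × 1553) = -2316 / 8036.9382 ≈ -0.288

-0.288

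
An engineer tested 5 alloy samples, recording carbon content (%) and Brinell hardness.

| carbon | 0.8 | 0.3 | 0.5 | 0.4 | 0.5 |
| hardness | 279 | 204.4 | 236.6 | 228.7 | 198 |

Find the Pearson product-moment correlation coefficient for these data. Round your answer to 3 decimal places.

n = 5, Σx = 2.5, Σy = 1146.7, Σx² = 1.39, Σy² = 267107.61, Σxy = 593.3
nΣxy − ΣxΣy = 2966.5 − 2866.75 = 99.75
nΣx² − (Σx)² = 6.95 − 6.25 = 0.7; nΣy² − (Σy)² = 1335538.05 − 1314920.89 = 20617.16
r = 99.75 / √(0.7 × 20617.16) = 99.75 / 120.1333 ≈ 0.830

0.830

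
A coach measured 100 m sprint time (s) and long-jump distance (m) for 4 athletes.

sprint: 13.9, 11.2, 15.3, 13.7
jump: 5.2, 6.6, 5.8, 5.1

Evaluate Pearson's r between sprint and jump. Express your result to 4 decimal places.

-0.6254

n = 4, Σx = 54.1, Σy = 22.7, Σx² = 740.43, Σy² = 130.25, Σxy = 304.81
nΣxy − ΣxΣy = 1219.24 − 1228.07 = -8.83
nΣx² − (Σx)² = 2961.72 − 2926.81 = 34.91; nΣy² − (Σy)² = 521 − 515.29 = 5.71
r = -8.83 / √(34.91 × 5.71) = -8.83 / 14.1186 ≈ -0.6254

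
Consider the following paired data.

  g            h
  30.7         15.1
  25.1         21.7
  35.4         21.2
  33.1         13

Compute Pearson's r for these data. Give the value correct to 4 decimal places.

n = 4, Σg = 124.3, Σh = 71, Σg² = 3921.27, Σh² = 1317.34, Σgh = 2189.02
nΣgh − ΣgΣh = 8756.08 − 8825.3 = -69.22
nΣg² − (Σg)² = 15685.08 − 15450.49 = 234.59; nΣh² − (Σh)² = 5269.36 − 5041 = 228.36
r = -69.22 / √(234.59 × 228.36) = -69.22 / 231.4540 ≈ -0.2991

-0.2991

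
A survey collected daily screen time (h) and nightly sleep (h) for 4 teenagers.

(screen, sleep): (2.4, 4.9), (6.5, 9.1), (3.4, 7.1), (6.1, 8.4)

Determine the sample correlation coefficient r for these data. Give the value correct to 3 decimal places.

0.950

n = 4, Σx = 18.4, Σy = 29.5, Σx² = 96.78, Σy² = 227.79, Σxy = 146.29
nΣxy − ΣxΣy = 585.16 − 542.8 = 42.36
nΣx² − (Σx)² = 387.12 − 338.56 = 48.56; nΣy² − (Σy)² = 911.16 − 870.25 = 40.91
r = 42.36 / √(48.56 × 40.91) = 42.36 / 44.5712 ≈ 0.950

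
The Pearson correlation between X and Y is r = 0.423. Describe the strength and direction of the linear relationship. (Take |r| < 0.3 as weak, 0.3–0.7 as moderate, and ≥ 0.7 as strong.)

moderate positive

r = 0.423 > 0 so the relationship is positive.
|r| = 0.423, which falls in the moderate range.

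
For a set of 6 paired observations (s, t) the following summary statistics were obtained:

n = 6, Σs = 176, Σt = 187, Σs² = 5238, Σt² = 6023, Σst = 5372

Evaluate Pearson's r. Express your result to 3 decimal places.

r = (nΣst − ΣsΣt) / √[(nΣs² − (Σs)²)(nΣt² − (Σt)²)]
Numerator: 6×5372 − 176×187 = -680
Denominator: √[(31428 − 30976)(36138 − 34969)] = √[452 × 1169] = 726.9030
r = -680 / 726.9030 ≈ -0.935

-0.935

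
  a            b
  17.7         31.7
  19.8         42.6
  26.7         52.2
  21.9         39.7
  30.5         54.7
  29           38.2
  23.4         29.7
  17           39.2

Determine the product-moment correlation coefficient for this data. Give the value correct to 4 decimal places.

n = 8, Σa = 186, Σb = 328, Σa² = 4505.64, Σb² = 13990.64, Σab = 7805.27
nΣab − ΣaΣb = 62442.16 − 61008 = 1434.16
nΣa² − (Σa)² = 36045.12 − 34596 = 1449.12; nΣb² − (Σb)² = 111925.12 − 107584 = 4341.12
r = 1434.16 / √(1449.12 × 4341.12) = 1434.16 / 2508.1475 ≈ 0.5718

0.5718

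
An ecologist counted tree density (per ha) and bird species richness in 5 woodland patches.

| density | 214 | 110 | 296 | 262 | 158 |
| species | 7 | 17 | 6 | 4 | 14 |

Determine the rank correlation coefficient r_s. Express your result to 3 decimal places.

-0.900

Rank density: 3, 1, 5, 4, 2
Rank species: 3, 5, 2, 1, 4
d = rank(density) − rank(species): 0, -4, 3, 3, -2; Σd² = 38
ρ = 1 − 6Σd² / [n(n²−1)] = 1 − 6×38 / (5×24) = 1 − 228/120 ≈ -0.900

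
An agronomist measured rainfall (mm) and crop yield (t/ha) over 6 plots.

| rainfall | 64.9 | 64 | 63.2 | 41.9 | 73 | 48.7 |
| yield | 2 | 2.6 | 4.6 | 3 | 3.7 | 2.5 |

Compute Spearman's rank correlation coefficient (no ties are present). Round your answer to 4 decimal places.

-0.0286

Rank rainfall: 5, 4, 3, 1, 6, 2
Rank yield: 1, 3, 6, 4, 5, 2
d = rank(rainfall) − rank(yield): 4, 1, -3, -3, 1, 0; Σd² = 36
ρ = 1 − 6Σd² / [n(n²−1)] = 1 − 6×36 / (6×35) = 1 − 216/210 ≈ -0.0286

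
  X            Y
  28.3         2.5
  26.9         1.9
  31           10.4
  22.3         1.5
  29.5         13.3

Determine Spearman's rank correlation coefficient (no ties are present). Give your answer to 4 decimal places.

0.9000

Rank X: 3, 2, 5, 1, 4
Rank Y: 3, 2, 4, 1, 5
d = rank(X) − rank(Y): 0, 0, 1, 0, -1; Σd² = 2
ρ = 1 − 6Σd² / [n(n²−1)] = 1 − 6×2 / (5×24) = 1 − 12/120 ≈ 0.9000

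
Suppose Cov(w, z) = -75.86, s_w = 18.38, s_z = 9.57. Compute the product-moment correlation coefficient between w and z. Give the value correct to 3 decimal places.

r = Cov(w,z) / (s_w · s_z) = -75.86 / (18.38 × 9.57)
  = -75.86 / 175.8966 ≈ -0.431

-0.431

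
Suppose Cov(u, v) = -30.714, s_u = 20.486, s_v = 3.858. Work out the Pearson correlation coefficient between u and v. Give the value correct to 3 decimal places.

-0.389

r = Cov(u,v) / (s_u · s_v) = -30.714 / (20.486 × 3.858)
  = -30.714 / 79.0350 ≈ -0.389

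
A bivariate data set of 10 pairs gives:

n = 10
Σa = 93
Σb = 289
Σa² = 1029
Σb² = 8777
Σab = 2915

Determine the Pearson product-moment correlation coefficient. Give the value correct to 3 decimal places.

r = (nΣab − ΣaΣb) / √[(nΣa² − (Σa)²)(nΣb² − (Σb)²)]
Numerator: 10×2915 − 93×289 = 2273
Denominator: √[(10290 − 8649)(87770 − 83521)] = √[1641 × 4249] = 2640.5698
r = 2273 / 2640.5698 ≈ 0.861

0.861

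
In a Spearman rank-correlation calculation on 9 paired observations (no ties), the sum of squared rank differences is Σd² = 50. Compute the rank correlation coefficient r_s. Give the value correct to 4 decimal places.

0.5833

ρ = 1 − 6Σd² / [n(n²−1)] = 1 − 6×50 / (9×80)
  = 1 − 300/720 = 1 − 0.41667 ≈ 0.5833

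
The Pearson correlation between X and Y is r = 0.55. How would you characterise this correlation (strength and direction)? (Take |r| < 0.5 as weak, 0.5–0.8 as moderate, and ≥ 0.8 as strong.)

moderate positive

r = 0.55 > 0 so the relationship is positive.
|r| = 0.55, which falls in the moderate range.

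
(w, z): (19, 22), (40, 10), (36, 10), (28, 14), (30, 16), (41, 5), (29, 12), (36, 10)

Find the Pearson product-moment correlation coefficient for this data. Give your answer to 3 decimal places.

n = 8, Σw = 259, Σz = 99, Σw² = 8759, Σz² = 1405, Σwz = 2963
nΣwz − ΣwΣz = 23704 − 25641 = -1937
nΣw² − (Σw)² = 70072 − 67081 = 2991; nΣz² − (Σz)² = 11240 − 9801 = 1439
r = -1937 / √(2991 × 1439) = -1937 / 2074.6202 ≈ -0.934

-0.934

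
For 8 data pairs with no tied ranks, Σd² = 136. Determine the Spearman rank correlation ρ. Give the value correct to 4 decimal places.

-0.6190

ρ = 1 − 6Σd² / [n(n²−1)] = 1 − 6×136 / (8×63)
  = 1 − 816/504 = 1 − 1.61905 ≈ -0.6190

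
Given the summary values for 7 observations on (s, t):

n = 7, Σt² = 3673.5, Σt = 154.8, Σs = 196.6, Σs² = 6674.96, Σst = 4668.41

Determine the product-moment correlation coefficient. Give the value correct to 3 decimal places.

0.597

r = (nΣst − ΣsΣt) / √[(nΣs² − (Σs)²)(nΣt² − (Σt)²)]
Numerator: 7×4668.41 − 196.6×154.8 = 2245.19
Denominator: √[(46724.72 − 38651.56)(25714.5 − 23963.04)] = √[8073.16 × 1751.46] = 3760.2948
r = 2245.19 / 3760.2948 ≈ 0.597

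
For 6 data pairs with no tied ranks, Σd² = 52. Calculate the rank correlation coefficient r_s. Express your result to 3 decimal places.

ρ = 1 − 6Σd² / [n(n²−1)] = 1 − 6×52 / (6×35)
  = 1 − 312/210 = 1 − 1.4857 ≈ -0.486

-0.486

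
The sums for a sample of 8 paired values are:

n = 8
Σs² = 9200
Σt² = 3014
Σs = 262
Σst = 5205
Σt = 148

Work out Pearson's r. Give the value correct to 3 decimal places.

r = (nΣst − ΣsΣt) / √[(nΣs² − (Σs)²)(nΣt² − (Σt)²)]
Numerator: 8×5205 − 262×148 = 2864
Denominator: √[(73600 − 68644)(24112 − 21904)] = √[4956 × 2208] = 3307.9976
r = 2864 / 3307.9976 ≈ 0.866

0.866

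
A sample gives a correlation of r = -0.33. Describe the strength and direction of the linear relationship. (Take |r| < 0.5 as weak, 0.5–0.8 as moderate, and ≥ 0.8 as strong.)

r = -0.33 < 0 so the relationship is negative.
|r| = 0.33, which falls in the weak range.

weak negative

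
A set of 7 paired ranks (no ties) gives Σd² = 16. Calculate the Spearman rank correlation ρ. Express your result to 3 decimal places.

0.714

ρ = 1 − 6Σd² / [n(n²−1)] = 1 − 6×16 / (7×48)
  = 1 − 96/336 = 1 − 0.2857 ≈ 0.714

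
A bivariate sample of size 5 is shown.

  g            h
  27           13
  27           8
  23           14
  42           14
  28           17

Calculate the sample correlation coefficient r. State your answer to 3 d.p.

n = 5, Σg = 147, Σh = 66, Σg² = 4535, Σh² = 914, Σgh = 1953
nΣgh − ΣgΣh = 9765 − 9702 = 63
nΣg² − (Σg)² = 22675 − 21609 = 1066; nΣh² − (Σh)² = 4570 − 4356 = 214
r = 63 / √(1066 × 214) = 63 / 477.6233 ≈ 0.132

0.132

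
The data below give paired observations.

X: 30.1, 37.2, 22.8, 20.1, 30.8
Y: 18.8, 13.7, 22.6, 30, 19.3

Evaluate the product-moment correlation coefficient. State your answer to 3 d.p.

-0.950

n = 5, ΣX = 141, ΣY = 104.4, ΣX² = 4162.34, ΣY² = 2324.38, ΣXY = 2788.24
nΣXY − ΣXΣY = 13941.2 − 14720.4 = -779.2
nΣX² − (ΣX)² = 20811.7 − 19881 = 930.7; nΣY² − (ΣY)² = 11621.9 − 10899.36 = 722.54
r = -779.2 / √(930.7 × 722.54) = -779.2 / 820.0414 ≈ -0.950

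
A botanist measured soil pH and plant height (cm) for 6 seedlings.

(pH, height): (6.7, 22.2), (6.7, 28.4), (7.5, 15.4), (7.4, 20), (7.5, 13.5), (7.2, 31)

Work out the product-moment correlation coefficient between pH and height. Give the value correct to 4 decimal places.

-0.6309

n = 6, Σx = 43, Σy = 130.5, Σx² = 308.88, Σy² = 3079.81, Σxy = 926.97
nΣxy − ΣxΣy = 5561.82 − 5611.5 = -49.68
nΣx² − (Σx)² = 1853.28 − 1849 = 4.28; nΣy² − (Σy)² = 18478.86 − 17030.25 = 1448.61
r = -49.68 / √(4.28 × 1448.61) = -49.68 / 78.7404 ≈ -0.6309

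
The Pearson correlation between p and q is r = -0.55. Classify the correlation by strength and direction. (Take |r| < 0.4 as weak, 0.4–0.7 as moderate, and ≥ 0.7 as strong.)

r = -0.55 < 0 so the relationship is negative.
|r| = 0.55, which falls in the moderate range.

moderate negative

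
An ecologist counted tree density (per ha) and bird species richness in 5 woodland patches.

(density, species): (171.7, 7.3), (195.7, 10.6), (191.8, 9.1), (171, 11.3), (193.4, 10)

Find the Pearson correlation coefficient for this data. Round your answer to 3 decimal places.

0.231

n = 5, Σx = 923.6, Σy = 48.3, Σx² = 171211.18, Σy² = 476.15, Σxy = 8939.51
nΣxy − ΣxΣy = 44697.55 − 44609.88 = 87.67
nΣx² − (Σx)² = 856055.9 − 853036.96 = 3018.94; nΣy² − (Σy)² = 2380.75 − 2332.89 = 47.86
r = 87.67 / √(3018.94 × 47.86) = 87.67 / 380.1138 ≈ 0.231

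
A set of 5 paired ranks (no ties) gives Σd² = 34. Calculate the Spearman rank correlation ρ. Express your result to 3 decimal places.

-0.700

ρ = 1 − 6Σd² / [n(n²−1)] = 1 − 6×34 / (5×24)
  = 1 − 204/120 = 1 − 1.7000 ≈ -0.700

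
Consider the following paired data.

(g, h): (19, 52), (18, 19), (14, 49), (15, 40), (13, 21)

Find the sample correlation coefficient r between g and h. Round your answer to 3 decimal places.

0.183

n = 5, Σg = 79, Σh = 181, Σg² = 1275, Σh² = 7507, Σgh = 2889
nΣgh − ΣgΣh = 14445 − 14299 = 146
nΣg² − (Σg)² = 6375 − 6241 = 134; nΣh² − (Σh)² = 37535 − 32761 = 4774
r = 146 / √(134 × 4774) = 146 / 799.8225 ≈ 0.183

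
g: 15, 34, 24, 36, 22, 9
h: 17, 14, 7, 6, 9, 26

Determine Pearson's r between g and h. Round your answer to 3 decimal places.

-0.745

n = 6, Σg = 140, Σh = 79, Σg² = 3818, Σh² = 1327, Σgh = 1547
nΣgh − ΣgΣh = 9282 − 11060 = -1778
nΣg² − (Σg)² = 22908 − 19600 = 3308; nΣh² − (Σh)² = 7962 − 6241 = 1721
r = -1778 / √(3308 × 1721) = -1778 / 2386.0151 ≈ -0.745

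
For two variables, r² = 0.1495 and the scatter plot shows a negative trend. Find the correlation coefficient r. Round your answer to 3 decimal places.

-0.387

|r| = √0.1495 = 0.387
The association is negative, so r = −0.387.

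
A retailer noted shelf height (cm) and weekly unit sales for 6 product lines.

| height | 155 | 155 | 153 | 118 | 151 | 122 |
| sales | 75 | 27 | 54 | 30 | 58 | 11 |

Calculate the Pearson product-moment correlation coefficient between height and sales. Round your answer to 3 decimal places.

n = 6, Σx = 854, Σy = 255, Σx² = 123068, Σy² = 13655, Σxy = 37712
nΣxy − ΣxΣy = 226272 − 217770 = 8502
nΣx² − (Σx)² = 738408 − 729316 = 9092; nΣy² − (Σy)² = 81930 − 65025 = 16905
r = 8502 / √(9092 × 16905) = 8502 / 12397.5909 ≈ 0.686

0.686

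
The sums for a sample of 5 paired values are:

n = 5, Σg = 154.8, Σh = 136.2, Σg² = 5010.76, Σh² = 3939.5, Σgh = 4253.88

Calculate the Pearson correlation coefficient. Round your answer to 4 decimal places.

r = (nΣgh − ΣgΣh) / √[(nΣg² − (Σg)²)(nΣh² − (Σh)²)]
Numerator: 5×4253.88 − 154.8×136.2 = 185.64
Denominator: √[(25053.8 − 23963.04)(19697.5 − 18550.44)] = √[1090.76 × 1147.06] = 1118.5558
r = 185.64 / 1118.5558 ≈ 0.1660

0.1660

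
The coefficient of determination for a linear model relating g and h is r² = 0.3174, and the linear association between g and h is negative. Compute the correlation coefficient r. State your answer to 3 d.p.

-0.563

|r| = √0.3174 = 0.563
The association is negative, so r = −0.563.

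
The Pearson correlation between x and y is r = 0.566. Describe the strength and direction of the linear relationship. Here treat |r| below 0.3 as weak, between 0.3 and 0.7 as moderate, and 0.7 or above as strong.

r = 0.566 > 0 so the relationship is positive.
|r| = 0.566, which falls in the moderate range.

moderate positive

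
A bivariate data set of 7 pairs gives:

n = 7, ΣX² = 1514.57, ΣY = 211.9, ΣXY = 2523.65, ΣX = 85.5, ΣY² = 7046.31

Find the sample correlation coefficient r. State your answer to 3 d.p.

-0.118

r = (nΣXY − ΣXΣY) / √[(nΣX² − (ΣX)²)(nΣY² − (ΣY)²)]
Numerator: 7×2523.65 − 85.5×211.9 = -451.9
Denominator: √[(10601.99 − 7310.25)(49324.17 − 44901.61)] = √[3291.74 × 4422.56] = 3815.4839
r = -451.9 / 3815.4839 ≈ -0.118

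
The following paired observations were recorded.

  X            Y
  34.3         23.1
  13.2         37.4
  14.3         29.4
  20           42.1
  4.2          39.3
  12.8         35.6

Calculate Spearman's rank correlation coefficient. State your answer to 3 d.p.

Rank X: 6, 3, 4, 5, 1, 2
Rank Y: 1, 4, 2, 6, 5, 3
d = rank(X) − rank(Y): 5, -1, 2, -1, -4, -1; Σd² = 48
ρ = 1 − 6Σd² / [n(n²−1)] = 1 − 6×48 / (6×35) = 1 − 288/210 ≈ -0.371

-0.371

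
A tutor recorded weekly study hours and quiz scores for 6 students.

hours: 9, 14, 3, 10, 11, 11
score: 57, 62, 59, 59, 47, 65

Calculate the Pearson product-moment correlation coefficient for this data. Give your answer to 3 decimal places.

n = 6, Σx = 58, Σy = 349, Σx² = 628, Σy² = 20489, Σxy = 3380
nΣxy − ΣxΣy = 20280 − 20242 = 38
nΣx² − (Σx)² = 3768 − 3364 = 404; nΣy² − (Σy)² = 122934 − 121801 = 1133
r = 38 / √(404 × 1133) = 38 / 676.5589 ≈ 0.056

0.056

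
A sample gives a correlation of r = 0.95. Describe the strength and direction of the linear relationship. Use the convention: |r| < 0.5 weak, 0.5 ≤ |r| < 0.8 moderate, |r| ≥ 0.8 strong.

r = 0.95 > 0 so the relationship is positive.
|r| = 0.95, which falls in the strong range.

strong positive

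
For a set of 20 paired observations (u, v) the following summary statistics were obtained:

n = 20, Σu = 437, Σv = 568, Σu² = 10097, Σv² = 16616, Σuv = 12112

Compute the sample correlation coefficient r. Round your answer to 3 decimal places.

-0.579

r = (nΣuv − ΣuΣv) / √[(nΣu² − (Σu)²)(nΣv² − (Σv)²)]
Numerator: 20×12112 − 437×568 = -5976
Denominator: √[(201940 − 190969)(332320 − 322624)] = √[10971 × 9696] = 10313.8168
r = -5976 / 10313.8168 ≈ -0.579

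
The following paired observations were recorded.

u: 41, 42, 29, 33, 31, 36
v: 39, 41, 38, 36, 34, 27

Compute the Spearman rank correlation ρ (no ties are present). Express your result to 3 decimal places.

0.486

Rank u: 5, 6, 1, 3, 2, 4
Rank v: 5, 6, 4, 3, 2, 1
d = rank(u) − rank(v): 0, 0, -3, 0, 0, 3; Σd² = 18
ρ = 1 − 6Σd² / [n(n²−1)] = 1 − 6×18 / (6×35) = 1 − 108/210 ≈ 0.486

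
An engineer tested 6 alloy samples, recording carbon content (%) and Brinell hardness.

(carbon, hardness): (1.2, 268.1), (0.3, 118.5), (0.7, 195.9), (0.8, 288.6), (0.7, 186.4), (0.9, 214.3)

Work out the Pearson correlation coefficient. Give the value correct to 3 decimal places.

n = 6, Σx = 4.6, Σy = 1271.8, Σx² = 3.96, Σy² = 288256.08, Σxy = 1048.63
nΣxy − ΣxΣy = 6291.78 − 5850.28 = 441.5
nΣx² − (Σx)² = 23.76 − 21.16 = 2.6; nΣy² − (Σy)² = 1729536.48 − 1617475.24 = 112061.24
r = 441.5 / √(2.6 × 112061.24) = 441.5 / 539.7770 ≈ 0.818

0.818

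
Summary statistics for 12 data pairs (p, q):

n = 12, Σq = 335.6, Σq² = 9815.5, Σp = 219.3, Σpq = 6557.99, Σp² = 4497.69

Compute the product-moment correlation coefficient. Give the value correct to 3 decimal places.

0.926

r = (nΣpq − ΣpΣq) / √[(nΣp² − (Σp)²)(nΣq² − (Σq)²)]
Numerator: 12×6557.99 − 219.3×335.6 = 5098.8
Denominator: √[(53972.28 − 48092.49)(117786 − 112627.36)] = √[5879.79 × 5158.64] = 5507.4241
r = 5098.8 / 5507.4241 ≈ 0.926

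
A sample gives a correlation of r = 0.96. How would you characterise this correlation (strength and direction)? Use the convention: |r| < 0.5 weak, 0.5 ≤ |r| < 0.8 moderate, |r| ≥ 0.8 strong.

r = 0.96 > 0 so the relationship is positive.
|r| = 0.96, which falls in the strong range.

strong positive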